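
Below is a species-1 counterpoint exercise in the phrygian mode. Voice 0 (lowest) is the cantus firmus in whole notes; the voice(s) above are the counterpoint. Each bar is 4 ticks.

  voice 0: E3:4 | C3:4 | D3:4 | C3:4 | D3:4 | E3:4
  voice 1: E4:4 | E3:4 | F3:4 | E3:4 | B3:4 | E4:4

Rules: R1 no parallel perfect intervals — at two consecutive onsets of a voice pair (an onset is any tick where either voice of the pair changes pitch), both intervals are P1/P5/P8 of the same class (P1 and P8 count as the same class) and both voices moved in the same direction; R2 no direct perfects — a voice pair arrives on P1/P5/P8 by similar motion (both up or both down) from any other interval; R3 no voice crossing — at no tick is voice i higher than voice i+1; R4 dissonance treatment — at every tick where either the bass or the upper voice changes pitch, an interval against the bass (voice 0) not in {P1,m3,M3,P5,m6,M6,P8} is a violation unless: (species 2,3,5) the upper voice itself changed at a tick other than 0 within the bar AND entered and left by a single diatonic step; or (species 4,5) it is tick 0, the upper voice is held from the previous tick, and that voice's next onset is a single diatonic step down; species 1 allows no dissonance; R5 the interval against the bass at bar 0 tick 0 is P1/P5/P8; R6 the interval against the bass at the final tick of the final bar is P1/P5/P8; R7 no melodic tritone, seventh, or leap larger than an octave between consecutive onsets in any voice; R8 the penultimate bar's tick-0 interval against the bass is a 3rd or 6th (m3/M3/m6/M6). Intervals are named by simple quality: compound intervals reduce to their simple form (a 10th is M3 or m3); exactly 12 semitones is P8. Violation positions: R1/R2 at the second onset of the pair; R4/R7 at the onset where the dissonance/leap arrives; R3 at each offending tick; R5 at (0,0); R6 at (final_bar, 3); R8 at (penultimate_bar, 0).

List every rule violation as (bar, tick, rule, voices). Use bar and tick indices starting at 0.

(5, 0, R2, (0, 1))

bar 0: v0=E3 v1=E4 downbeat P8
bar 1: v0=C3 v1=E3 downbeat M3
bar 2: v0=D3 v1=F3 downbeat m3
bar 3: v0=C3 v1=E3 downbeat M3
bar 4: v0=D3 v1=B3 downbeat M6
bar 5: v0=E3 v1=E4 downbeat P8
  -> R2 @ bar 5 tick 0 v(0, 1): D3/B3 M6 -> E3/E4 P8 similar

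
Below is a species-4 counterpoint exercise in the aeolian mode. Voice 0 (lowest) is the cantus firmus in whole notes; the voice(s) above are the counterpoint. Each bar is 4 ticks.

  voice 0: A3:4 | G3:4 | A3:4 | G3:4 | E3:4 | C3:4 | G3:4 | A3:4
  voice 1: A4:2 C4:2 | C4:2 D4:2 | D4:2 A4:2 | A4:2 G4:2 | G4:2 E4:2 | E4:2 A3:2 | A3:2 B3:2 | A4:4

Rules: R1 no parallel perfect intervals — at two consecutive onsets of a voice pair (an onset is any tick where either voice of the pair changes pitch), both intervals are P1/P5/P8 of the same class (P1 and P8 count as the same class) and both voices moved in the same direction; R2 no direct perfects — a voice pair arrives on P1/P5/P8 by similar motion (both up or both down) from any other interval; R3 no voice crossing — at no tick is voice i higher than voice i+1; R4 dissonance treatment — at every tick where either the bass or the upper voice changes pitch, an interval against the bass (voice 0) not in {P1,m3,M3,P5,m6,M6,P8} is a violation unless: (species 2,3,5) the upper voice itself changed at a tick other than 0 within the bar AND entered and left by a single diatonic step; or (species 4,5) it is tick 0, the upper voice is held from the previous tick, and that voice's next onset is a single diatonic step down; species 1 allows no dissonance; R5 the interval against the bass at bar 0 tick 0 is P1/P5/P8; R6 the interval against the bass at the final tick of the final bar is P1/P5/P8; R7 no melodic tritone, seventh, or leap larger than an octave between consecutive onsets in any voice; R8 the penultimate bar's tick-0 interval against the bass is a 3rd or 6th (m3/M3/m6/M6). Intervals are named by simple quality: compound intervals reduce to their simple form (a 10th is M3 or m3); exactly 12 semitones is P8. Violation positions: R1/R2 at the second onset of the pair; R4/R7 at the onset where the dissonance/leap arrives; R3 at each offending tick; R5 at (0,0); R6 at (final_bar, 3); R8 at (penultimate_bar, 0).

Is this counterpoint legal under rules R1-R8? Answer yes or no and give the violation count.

No (6 violations)

bar 0: v0=A3 v1=A4 (P8)
bar 1: v0=G3 v1=C4 (P4)
bar 2: v0=A3 v1=D4 (P4)
bar 3: v0=G3 v1=A4 (M2)
bar 4: v0=E3 v1=G4 (m3)
bar 5: v0=C3 v1=E4 (M3)
bar 6: v0=G3 v1=A3 (M2)
bar 7: v0=A3 v1=A4 (P8)
  R4 @ bar1.0: G3/C4 P4 untreated
  R4 @ bar2.0: A3/D4 P4 untreated
  R4 @ bar6.0: G3/A3 M2 untreated
  R8 @ bar6.0: penult M2 not 3rd/6th
  R2 @ bar7.0: G3/B3 M3 -> A3/A4 P8 similar
  R7 @ bar7.0: B3->A4 leap 10st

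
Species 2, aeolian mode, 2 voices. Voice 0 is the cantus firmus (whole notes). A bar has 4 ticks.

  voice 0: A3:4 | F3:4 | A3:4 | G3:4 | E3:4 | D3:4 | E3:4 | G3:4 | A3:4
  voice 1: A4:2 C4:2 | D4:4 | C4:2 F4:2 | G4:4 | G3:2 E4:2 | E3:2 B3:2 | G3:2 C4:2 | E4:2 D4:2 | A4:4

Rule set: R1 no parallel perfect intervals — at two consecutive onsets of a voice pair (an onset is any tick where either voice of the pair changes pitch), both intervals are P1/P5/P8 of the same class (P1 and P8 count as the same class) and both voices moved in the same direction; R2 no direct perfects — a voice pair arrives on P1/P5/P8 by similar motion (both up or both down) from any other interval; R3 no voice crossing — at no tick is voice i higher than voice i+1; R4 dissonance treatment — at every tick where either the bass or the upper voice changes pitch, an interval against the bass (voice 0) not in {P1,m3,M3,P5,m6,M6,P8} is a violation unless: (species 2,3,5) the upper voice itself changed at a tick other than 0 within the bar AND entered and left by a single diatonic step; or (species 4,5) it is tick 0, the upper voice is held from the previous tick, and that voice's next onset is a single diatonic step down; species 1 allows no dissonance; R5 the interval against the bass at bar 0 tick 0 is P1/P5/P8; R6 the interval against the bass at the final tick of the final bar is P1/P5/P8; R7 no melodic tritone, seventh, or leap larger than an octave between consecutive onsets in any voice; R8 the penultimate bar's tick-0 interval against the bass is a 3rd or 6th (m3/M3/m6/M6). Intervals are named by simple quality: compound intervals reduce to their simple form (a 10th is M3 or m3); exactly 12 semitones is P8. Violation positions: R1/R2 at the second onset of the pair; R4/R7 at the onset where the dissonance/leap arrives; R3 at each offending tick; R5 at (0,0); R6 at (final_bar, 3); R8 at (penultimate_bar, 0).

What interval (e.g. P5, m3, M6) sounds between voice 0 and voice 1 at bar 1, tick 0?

voice 0=F3 voice 1=D4 -> M6

M6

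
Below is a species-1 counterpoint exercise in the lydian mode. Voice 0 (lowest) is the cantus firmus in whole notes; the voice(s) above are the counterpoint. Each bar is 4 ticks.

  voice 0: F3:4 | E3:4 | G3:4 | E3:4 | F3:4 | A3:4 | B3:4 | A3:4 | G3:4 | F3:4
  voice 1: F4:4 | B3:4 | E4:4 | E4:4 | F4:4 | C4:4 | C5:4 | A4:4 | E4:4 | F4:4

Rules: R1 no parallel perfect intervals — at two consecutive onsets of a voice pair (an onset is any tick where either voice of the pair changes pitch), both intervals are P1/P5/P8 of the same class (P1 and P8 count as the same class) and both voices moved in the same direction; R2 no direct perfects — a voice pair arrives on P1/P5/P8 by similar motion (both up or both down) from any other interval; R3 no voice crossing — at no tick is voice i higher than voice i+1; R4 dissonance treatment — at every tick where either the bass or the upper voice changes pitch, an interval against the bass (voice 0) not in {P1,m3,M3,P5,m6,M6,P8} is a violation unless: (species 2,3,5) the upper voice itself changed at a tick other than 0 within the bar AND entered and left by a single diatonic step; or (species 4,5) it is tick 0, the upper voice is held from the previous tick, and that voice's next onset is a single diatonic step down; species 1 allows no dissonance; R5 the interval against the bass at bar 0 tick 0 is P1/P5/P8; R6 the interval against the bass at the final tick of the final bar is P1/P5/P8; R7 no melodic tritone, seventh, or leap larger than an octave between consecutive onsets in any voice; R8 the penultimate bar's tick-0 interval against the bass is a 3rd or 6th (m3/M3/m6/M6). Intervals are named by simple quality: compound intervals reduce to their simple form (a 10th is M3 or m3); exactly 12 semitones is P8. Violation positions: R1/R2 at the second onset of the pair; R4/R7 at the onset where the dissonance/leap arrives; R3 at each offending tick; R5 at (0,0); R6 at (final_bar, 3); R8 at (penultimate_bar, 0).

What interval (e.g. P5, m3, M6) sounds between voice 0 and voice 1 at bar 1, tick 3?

voice 0=E3 voice 1=B3 -> P5

P5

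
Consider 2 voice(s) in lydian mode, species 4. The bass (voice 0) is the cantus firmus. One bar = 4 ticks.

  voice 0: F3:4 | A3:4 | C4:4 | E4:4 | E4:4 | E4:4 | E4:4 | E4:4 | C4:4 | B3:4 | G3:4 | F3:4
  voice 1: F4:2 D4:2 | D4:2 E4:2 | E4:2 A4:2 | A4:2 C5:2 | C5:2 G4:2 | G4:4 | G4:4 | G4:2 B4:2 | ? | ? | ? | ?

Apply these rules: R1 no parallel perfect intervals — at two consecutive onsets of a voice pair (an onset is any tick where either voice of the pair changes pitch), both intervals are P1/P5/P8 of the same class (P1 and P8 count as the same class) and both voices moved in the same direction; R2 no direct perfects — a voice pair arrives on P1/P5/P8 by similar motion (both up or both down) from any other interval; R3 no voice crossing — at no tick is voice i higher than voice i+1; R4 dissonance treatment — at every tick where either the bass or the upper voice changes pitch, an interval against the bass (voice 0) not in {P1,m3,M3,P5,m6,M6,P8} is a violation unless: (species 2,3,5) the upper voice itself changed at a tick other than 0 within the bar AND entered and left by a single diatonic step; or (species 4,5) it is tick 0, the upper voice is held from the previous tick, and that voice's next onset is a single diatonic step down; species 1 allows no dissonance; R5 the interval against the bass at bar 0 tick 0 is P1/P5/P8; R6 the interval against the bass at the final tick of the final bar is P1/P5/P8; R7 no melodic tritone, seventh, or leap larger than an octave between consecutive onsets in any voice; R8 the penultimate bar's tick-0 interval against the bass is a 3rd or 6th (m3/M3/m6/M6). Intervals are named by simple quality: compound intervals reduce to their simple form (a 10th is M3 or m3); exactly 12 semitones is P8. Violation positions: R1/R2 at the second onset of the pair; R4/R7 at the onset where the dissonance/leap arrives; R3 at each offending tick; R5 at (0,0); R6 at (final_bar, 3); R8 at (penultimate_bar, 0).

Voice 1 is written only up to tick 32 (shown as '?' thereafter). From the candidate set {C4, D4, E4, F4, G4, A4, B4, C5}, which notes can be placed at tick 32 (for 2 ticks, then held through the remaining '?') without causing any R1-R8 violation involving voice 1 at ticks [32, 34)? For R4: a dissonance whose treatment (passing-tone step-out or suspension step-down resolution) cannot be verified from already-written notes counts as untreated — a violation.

{A4, C5, E4}

C4: violates R2,R7
D4: violates R4
E4: legal
F4: violates R4,R7
G4: violates R1
A4: legal
B4: violates R4
C5: legal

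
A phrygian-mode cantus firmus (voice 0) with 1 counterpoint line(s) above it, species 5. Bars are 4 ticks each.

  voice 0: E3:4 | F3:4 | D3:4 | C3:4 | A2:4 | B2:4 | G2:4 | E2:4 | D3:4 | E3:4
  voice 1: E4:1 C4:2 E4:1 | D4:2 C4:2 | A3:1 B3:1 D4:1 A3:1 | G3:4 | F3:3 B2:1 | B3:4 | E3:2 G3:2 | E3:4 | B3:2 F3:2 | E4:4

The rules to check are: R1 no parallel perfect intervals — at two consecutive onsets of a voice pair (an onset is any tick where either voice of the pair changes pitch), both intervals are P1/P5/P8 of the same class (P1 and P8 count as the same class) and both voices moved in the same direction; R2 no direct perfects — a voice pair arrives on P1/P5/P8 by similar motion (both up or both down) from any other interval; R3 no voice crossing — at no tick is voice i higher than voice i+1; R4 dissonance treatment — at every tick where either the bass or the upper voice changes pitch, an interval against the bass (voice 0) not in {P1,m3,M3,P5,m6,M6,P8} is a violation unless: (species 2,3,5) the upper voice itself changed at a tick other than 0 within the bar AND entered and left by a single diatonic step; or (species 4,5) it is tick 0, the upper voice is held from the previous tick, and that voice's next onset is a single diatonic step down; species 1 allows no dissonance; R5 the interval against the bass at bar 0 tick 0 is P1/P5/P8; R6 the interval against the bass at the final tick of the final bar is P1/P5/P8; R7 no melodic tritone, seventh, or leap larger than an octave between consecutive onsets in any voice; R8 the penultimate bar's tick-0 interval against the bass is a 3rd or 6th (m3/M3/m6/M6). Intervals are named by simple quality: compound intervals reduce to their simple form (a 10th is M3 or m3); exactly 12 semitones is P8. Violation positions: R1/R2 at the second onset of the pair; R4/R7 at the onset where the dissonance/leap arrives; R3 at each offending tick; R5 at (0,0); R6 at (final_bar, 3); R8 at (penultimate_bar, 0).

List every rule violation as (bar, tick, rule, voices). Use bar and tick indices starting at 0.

bar 0: v0=E3 v1=E4 downbeat P8
bar 1: v0=F3 v1=D4 downbeat M6
bar 2: v0=D3 v1=A3 downbeat P5
bar 3: v0=C3 v1=G3 downbeat P5
bar 4: v0=A2 v1=F3 downbeat m6
bar 5: v0=B2 v1=B3 downbeat P8
bar 6: v0=G2 v1=E3 downbeat M6
bar 7: v0=E2 v1=E3 downbeat P8
bar 8: v0=D3 v1=B3 downbeat M6
bar 9: v0=E3 v1=E4 downbeat P8
  -> R1 @ bar 2 tick 0 v(0, 1): F3/C4 P5 -> D3/A3 P5 similar
  -> R1 @ bar 3 tick 0 v(0, 1): D3/A3 P5 -> C3/G3 P5 similar
  -> R4 @ bar 4 tick 3 v(0, 1): A2/B2 M2 untreated
  -> R7 @ bar 4 tick 3 v(1,): F3->B2 leap 6st
  -> R2 @ bar 5 tick 0 v(0, 1): A2/B2 M2 -> B2/B3 P8 similar
  -> R1 @ bar 7 tick 0 v(0, 1): G2/G3 P8 -> E2/E3 P8 similar
  -> R7 @ bar 8 tick 0 v(0,): E2->D3 leap 10st
  -> R7 @ bar 8 tick 2 v(1,): B3->F3 leap 6st
  -> R2 @ bar 9 tick 0 v(0, 1): D3/F3 m3 -> E3/E4 P8 similar
  -> R7 @ bar 9 tick 0 v(1,): F3->E4 leap 11st

(2, 0, R1, (0, 1))
(3, 0, R1, (0, 1))
(4, 3, R4, (0, 1))
(4, 3, R7, (1,))
(5, 0, R2, (0, 1))
(7, 0, R1, (0, 1))
(8, 0, R7, (0,))
(8, 2, R7, (1,))
(9, 0, R2, (0, 1))
(9, 0, R7, (1,))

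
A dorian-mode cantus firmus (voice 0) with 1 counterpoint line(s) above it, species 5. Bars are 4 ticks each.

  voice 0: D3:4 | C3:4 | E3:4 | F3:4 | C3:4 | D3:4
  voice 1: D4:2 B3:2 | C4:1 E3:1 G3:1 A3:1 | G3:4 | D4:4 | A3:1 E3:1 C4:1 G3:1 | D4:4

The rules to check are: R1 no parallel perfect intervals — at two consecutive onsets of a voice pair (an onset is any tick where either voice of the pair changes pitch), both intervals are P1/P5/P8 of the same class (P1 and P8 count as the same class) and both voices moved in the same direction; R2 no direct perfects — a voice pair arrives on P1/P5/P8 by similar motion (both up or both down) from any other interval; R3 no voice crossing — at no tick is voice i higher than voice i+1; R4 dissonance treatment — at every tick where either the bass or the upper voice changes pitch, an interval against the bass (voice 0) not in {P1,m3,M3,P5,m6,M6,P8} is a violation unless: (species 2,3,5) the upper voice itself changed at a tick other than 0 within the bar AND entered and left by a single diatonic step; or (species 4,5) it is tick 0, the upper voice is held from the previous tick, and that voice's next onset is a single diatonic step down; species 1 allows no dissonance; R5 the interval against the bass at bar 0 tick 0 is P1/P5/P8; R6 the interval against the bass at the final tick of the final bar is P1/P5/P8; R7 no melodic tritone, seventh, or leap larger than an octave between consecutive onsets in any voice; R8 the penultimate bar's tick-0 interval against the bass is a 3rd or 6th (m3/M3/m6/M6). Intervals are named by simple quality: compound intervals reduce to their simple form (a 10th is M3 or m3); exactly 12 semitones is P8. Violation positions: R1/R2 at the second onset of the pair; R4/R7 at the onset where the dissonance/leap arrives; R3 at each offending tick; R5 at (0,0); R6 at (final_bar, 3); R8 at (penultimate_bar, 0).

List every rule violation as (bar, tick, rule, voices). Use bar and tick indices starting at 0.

(5, 0, R2, (0, 1))

bar 0: v0=D3 v1=D4 downbeat P8
bar 1: v0=C3 v1=C4 downbeat P8
bar 2: v0=E3 v1=G3 downbeat m3
bar 3: v0=F3 v1=D4 downbeat M6
bar 4: v0=C3 v1=A3 downbeat M6
bar 5: v0=D3 v1=D4 downbeat P8
  -> R2 @ bar 5 tick 0 v(0, 1): C3/G3 P5 -> D3/D4 P8 similar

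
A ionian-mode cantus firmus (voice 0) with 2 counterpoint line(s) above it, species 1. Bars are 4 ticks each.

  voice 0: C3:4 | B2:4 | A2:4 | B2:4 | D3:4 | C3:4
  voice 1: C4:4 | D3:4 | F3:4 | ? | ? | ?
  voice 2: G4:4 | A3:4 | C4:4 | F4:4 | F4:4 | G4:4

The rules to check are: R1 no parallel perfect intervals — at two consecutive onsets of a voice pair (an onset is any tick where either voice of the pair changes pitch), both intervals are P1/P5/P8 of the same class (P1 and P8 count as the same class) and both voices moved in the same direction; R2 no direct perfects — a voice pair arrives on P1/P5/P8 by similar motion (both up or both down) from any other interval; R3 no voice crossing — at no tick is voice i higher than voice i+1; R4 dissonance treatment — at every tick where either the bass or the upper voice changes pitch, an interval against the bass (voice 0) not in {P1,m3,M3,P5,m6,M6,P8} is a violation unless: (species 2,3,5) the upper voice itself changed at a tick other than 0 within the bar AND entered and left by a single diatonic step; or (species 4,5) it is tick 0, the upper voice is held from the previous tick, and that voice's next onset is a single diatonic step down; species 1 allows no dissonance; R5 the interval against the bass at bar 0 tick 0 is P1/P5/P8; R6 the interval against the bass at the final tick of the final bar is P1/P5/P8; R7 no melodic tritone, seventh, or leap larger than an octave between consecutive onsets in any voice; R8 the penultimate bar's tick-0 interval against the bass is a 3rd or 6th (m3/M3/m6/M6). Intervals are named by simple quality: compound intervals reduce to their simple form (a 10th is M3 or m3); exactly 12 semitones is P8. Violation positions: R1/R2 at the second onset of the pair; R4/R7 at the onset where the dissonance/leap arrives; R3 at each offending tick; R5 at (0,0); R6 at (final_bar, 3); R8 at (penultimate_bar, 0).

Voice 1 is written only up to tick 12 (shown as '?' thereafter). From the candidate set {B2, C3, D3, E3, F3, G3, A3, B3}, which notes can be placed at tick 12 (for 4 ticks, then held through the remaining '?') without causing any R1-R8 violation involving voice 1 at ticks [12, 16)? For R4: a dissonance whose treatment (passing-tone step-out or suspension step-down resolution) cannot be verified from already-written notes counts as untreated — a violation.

B2: violates R7
C3: violates R4
D3: legal
E3: violates R4
F3: violates R4
G3: legal
A3: violates R4
B3: violates R2,R7

{D3, G3}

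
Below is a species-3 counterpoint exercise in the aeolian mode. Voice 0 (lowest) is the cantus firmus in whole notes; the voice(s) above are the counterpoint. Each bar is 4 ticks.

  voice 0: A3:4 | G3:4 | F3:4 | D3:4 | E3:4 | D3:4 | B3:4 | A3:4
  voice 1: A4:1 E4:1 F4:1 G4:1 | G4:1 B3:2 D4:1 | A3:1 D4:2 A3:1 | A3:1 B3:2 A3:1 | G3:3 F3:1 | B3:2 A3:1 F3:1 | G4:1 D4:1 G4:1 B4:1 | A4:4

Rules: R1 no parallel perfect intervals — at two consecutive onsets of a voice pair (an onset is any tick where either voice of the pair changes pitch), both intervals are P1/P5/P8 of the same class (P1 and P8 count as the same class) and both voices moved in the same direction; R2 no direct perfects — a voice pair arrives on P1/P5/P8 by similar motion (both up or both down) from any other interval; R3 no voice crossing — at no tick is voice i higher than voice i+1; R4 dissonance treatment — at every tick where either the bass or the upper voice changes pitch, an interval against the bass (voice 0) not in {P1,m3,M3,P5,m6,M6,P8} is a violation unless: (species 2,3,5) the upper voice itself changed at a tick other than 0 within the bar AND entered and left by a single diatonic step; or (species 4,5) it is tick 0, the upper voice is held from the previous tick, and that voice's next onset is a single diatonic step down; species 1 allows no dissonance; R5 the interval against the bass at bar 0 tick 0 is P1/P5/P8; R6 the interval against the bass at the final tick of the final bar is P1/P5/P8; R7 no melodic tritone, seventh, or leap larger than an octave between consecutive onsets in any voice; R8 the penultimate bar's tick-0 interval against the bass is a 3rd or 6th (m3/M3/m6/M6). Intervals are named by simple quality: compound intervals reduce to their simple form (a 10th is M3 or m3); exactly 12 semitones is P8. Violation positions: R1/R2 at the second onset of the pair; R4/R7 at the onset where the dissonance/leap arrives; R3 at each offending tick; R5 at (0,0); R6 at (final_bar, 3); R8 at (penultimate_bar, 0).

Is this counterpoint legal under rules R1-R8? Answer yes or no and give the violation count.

bar 0: v0=A3 v1=A4 (P8)
bar 1: v0=G3 v1=G4 (P8)
bar 2: v0=F3 v1=A3 (M3)
bar 3: v0=D3 v1=A3 (P5)
bar 4: v0=E3 v1=G3 (m3)
bar 5: v0=D3 v1=B3 (M6)
bar 6: v0=B3 v1=G4 (m6)
bar 7: v0=A3 v1=A4 (P8)
  R4 @ bar0.3: A3/G4 m7 untreated
  R4 @ bar4.3: E3/F3 m2 untreated
  R7 @ bar5.0: F3->B3 leap 6st
  R7 @ bar6.0: F3->G4 leap 14st
  R1 @ bar7.0: B3/B4 P8 -> A3/A4 P8 similar

No (5 violations)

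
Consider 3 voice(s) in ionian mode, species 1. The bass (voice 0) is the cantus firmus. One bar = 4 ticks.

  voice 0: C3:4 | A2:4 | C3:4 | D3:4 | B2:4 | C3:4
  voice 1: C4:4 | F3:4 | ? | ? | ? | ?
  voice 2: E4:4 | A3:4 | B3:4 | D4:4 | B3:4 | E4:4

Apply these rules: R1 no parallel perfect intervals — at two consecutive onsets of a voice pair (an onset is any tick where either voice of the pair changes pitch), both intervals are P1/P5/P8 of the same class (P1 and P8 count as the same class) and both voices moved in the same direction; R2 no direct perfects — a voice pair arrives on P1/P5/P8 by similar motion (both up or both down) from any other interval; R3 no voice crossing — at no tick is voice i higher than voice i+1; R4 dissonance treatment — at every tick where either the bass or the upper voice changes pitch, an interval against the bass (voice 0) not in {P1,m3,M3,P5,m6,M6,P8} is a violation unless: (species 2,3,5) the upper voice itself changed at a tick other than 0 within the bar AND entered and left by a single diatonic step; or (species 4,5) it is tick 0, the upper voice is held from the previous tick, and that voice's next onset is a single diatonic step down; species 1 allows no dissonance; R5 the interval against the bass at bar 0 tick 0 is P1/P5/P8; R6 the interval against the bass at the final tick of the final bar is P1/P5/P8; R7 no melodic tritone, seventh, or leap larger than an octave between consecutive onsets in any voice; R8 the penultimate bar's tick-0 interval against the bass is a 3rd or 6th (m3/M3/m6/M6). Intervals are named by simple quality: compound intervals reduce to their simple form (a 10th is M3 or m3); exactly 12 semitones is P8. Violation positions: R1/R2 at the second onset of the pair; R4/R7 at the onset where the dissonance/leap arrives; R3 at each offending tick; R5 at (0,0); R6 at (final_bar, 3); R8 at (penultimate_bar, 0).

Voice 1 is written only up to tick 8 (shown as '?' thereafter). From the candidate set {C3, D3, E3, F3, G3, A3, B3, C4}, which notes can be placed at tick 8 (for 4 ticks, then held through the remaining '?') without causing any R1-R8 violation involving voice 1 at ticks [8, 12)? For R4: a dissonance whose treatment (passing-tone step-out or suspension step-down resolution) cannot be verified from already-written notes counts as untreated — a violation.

C3: legal
D3: violates R4
E3: legal
F3: violates R4
G3: violates R2
A3: legal
B3: violates R2,R4,R7
C4: violates R2,R3

{A3, C3, E3}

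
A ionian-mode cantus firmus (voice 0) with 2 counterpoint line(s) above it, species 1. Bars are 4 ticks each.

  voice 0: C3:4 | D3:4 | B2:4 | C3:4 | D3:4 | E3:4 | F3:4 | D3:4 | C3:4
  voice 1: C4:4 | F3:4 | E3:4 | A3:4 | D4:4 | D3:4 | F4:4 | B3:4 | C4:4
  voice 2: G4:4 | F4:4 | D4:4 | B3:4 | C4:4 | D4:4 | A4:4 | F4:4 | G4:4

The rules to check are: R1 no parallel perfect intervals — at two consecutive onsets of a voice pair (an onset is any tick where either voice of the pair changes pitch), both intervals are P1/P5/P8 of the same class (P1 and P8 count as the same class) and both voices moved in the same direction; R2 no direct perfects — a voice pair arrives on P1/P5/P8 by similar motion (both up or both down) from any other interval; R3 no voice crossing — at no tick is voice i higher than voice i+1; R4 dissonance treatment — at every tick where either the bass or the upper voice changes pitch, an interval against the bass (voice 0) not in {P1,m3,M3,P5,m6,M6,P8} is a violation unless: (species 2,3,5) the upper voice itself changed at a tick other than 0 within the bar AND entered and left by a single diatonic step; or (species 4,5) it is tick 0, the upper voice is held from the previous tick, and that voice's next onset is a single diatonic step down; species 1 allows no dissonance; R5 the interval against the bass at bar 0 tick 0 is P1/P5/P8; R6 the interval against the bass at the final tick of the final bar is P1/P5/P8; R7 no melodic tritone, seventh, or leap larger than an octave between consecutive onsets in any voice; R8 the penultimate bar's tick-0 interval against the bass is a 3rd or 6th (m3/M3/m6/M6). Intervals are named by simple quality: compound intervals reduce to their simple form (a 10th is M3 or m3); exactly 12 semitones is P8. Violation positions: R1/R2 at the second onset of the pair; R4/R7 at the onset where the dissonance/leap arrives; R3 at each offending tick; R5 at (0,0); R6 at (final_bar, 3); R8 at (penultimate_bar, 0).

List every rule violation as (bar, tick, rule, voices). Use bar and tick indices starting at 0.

(1, 0, R2, (1, 2))
(2, 0, R4, (0, 1))
(3, 0, R4, (0, 2))
(4, 0, R2, (0, 1))
(4, 0, R3, (1, 2))
(4, 0, R4, (0, 2))
(4, 1, R3, (1, 2))
(4, 2, R3, (1, 2))
(4, 3, R3, (1, 2))
(5, 0, R3, (0, 1))
(5, 0, R4, (0, 1))
(5, 0, R4, (0, 2))
(5, 1, R3, (0, 1))
(5, 2, R3, (0, 1))
(5, 3, R3, (0, 1))
(6, 0, R2, (0, 1))
(6, 0, R7, (1,))
(7, 0, R7, (1,))
(8, 0, R2, (1, 2))

bar 0: v0=C3 v1=C4 v2=G4 downbeat P5
bar 1: v0=D3 v1=F3 v2=F4 downbeat m3
bar 2: v0=B2 v1=E3 v2=D4 downbeat m3
bar 3: v0=C3 v1=A3 v2=B3 downbeat M7
bar 4: v0=D3 v1=D4 v2=C4 downbeat m7
bar 5: v0=E3 v1=D3 v2=D4 downbeat m7
bar 6: v0=F3 v1=F4 v2=A4 downbeat M3
bar 7: v0=D3 v1=B3 v2=F4 downbeat m3
bar 8: v0=C3 v1=C4 v2=G4 downbeat P5
  -> R2 @ bar 1 tick 0 v(1, 2): C4/G4 P5 -> F3/F4 P8 similar
  -> R4 @ bar 2 tick 0 v(0, 1): B2/E3 P4 untreated
  -> R4 @ bar 3 tick 0 v(0, 2): C3/B3 M7 untreated
  -> R2 @ bar 4 tick 0 v(0, 1): C3/A3 M6 -> D3/D4 P8 similar
  -> R3 @ bar 4 tick 0 v(1, 2): D4 above C4
  -> R4 @ bar 4 tick 0 v(0, 2): D3/C4 m7 untreated
  -> R3 @ bar 4 tick 1 v(1, 2): D4 above C4
  -> R3 @ bar 4 tick 2 v(1, 2): D4 above C4
  -> R3 @ bar 4 tick 3 v(1, 2): D4 above C4
  -> R3 @ bar 5 tick 0 v(0, 1): E3 above D3
  -> R4 @ bar 5 tick 0 v(0, 1): E3/D3 M2 untreated
  -> R4 @ bar 5 tick 0 v(0, 2): E3/D4 m7 untreated
  -> R3 @ bar 5 tick 1 v(0, 1): E3 above D3
  -> R3 @ bar 5 tick 2 v(0, 1): E3 above D3
  -> R3 @ bar 5 tick 3 v(0, 1): E3 above D3
  -> R2 @ bar 6 tick 0 v(0, 1): E3/D3 M2 -> F3/F4 P8 similar
  -> R7 @ bar 6 tick 0 v(1,): D3->F4 leap 15st
  -> R7 @ bar 7 tick 0 v(1,): F4->B3 leap 6st
  -> R2 @ bar 8 tick 0 v(1, 2): B3/F4 TT -> C4/G4 P5 similar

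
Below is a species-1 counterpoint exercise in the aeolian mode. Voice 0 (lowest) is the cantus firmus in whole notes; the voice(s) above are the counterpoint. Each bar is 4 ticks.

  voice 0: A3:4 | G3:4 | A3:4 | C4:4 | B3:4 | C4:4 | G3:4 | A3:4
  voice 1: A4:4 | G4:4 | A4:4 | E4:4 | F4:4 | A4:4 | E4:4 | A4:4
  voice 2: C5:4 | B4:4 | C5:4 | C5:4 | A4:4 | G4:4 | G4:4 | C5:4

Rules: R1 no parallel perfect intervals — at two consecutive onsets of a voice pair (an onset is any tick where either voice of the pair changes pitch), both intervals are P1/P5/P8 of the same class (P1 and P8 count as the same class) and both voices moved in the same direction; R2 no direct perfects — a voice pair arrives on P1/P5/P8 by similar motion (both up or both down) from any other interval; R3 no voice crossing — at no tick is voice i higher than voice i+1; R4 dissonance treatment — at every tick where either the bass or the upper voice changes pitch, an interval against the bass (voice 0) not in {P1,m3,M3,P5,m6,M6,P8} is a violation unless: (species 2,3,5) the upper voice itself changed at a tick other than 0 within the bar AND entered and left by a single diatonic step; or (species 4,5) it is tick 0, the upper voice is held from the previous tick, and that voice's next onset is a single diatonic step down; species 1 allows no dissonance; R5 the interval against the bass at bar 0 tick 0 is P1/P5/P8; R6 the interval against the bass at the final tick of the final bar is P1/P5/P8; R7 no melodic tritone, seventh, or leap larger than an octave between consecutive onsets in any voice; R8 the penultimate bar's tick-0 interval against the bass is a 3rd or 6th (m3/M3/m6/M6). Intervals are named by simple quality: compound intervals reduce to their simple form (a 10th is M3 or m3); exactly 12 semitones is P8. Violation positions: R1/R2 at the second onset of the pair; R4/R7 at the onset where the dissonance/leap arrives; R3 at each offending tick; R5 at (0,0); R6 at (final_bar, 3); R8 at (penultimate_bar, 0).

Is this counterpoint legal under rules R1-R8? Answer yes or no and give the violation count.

No (12 violations)

bar 0: v0=A3 v1=A4 v2=C5 (m3)
bar 1: v0=G3 v1=G4 v2=B4 (M3)
bar 2: v0=A3 v1=A4 v2=C5 (m3)
bar 3: v0=C4 v1=E4 v2=C5 (P8)
bar 4: v0=B3 v1=F4 v2=A4 (m7)
bar 5: v0=C4 v1=A4 v2=G4 (P5)
bar 6: v0=G3 v1=E4 v2=G4 (P8)
bar 7: v0=A3 v1=A4 v2=C5 (m3)
  R5 @ bar0.0: opens on m3
  R1 @ bar1.0: A3/A4 P8 -> G3/G4 P8 similar
  R1 @ bar2.0: G3/G4 P8 -> A3/A4 P8 similar
  R4 @ bar4.0: B3/F4 TT untreated
  R4 @ bar4.0: B3/A4 m7 untreated
  R3 @ bar5.0: A4 above G4
  R3 @ bar5.1: A4 above G4
  R3 @ bar5.2: A4 above G4
  R3 @ bar5.3: A4 above G4
  R8 @ bar6.0: penult P8 not 3rd/6th
  R2 @ bar7.0: G3/E4 M6 -> A3/A4 P8 similar
  R6 @ bar7.3: closes on m3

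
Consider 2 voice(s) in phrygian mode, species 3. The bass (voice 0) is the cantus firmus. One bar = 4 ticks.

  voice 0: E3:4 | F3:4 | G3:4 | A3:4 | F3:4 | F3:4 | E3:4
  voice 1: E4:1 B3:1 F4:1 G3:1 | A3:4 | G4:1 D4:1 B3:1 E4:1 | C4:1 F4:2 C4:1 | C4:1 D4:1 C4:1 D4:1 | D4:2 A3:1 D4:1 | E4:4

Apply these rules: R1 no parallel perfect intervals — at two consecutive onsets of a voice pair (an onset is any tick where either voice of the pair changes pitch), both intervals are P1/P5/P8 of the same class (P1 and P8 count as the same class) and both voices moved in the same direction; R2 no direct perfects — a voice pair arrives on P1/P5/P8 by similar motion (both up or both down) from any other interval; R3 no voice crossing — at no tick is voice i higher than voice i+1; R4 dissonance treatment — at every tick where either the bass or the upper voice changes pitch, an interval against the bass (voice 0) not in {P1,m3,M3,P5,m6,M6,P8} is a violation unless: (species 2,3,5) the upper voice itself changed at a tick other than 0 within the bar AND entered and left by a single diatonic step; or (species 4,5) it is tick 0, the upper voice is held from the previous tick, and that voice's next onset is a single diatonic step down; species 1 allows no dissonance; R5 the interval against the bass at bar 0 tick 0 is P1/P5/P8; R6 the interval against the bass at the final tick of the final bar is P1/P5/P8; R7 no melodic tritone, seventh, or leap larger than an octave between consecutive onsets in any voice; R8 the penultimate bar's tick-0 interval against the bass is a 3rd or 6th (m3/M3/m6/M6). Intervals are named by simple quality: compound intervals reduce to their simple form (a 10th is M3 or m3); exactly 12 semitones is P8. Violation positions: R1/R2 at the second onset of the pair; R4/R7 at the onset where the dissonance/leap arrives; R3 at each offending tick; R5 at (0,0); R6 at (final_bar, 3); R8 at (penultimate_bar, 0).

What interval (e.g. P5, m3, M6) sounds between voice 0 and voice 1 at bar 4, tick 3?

M6

voice 0=F3 voice 1=D4 -> M6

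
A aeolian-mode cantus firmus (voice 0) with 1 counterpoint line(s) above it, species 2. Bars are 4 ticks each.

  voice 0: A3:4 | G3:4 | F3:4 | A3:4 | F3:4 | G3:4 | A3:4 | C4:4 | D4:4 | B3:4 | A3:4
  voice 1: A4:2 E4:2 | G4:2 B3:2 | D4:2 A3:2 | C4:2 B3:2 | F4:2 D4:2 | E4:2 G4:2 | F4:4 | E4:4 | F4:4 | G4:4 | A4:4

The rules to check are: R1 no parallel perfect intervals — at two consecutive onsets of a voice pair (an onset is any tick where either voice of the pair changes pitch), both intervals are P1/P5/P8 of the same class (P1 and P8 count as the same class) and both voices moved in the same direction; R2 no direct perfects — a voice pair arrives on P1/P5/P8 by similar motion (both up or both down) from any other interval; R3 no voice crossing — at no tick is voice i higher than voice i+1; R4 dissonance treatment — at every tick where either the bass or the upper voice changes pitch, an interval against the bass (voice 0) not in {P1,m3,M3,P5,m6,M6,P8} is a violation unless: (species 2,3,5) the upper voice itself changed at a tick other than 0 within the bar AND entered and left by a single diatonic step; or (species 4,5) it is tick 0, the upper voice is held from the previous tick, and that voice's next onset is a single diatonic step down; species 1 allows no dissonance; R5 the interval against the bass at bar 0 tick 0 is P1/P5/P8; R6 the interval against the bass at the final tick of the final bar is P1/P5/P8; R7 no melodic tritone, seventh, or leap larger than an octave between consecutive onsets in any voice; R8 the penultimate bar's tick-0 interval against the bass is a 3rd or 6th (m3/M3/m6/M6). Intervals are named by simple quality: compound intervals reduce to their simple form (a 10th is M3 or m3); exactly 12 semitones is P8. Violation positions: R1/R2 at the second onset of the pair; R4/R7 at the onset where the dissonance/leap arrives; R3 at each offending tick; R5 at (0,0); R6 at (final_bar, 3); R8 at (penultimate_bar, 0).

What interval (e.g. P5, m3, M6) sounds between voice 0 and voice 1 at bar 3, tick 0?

m3

voice 0=A3 voice 1=C4 -> m3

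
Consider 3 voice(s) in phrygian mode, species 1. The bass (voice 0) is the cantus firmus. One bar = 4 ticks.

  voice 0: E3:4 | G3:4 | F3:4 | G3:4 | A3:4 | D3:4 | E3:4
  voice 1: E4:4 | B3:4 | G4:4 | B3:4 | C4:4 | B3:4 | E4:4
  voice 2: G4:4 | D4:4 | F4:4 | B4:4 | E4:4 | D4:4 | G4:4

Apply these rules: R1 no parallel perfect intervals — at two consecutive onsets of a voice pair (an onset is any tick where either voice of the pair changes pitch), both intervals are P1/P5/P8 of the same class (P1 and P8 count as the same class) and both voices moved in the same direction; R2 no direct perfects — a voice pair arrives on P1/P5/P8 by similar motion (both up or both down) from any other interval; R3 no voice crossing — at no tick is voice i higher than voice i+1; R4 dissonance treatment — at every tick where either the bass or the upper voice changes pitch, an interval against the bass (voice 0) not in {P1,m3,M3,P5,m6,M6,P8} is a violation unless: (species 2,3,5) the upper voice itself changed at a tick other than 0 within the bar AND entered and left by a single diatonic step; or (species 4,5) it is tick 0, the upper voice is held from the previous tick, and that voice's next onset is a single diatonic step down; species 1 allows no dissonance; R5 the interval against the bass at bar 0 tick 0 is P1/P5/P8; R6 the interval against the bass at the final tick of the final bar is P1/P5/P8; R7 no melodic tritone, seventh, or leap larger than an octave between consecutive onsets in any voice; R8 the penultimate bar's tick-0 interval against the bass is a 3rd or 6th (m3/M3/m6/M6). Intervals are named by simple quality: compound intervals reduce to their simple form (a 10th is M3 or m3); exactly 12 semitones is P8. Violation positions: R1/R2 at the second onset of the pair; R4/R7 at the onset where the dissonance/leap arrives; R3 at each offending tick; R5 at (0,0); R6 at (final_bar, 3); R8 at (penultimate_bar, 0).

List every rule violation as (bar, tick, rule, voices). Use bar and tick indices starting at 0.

(0, 0, R5, (0, 2))
(2, 0, R3, (1, 2))
(2, 0, R4, (0, 1))
(2, 1, R3, (1, 2))
(2, 2, R3, (1, 2))
(2, 3, R3, (1, 2))
(3, 0, R7, (2,))
(5, 0, R2, (0, 2))
(5, 0, R8, (0, 2))
(6, 0, R2, (0, 1))
(6, 3, R6, (0, 2))

bar 0: v0=E3 v1=E4 v2=G4 downbeat m3
bar 1: v0=G3 v1=B3 v2=D4 downbeat P5
bar 2: v0=F3 v1=G4 v2=F4 downbeat P8
bar 3: v0=G3 v1=B3 v2=B4 downbeat M3
bar 4: v0=A3 v1=C4 v2=E4 downbeat P5
bar 5: v0=D3 v1=B3 v2=D4 downbeat P8
bar 6: v0=E3 v1=E4 v2=G4 downbeat m3
  -> R5 @ bar 0 tick 0 v(0, 2): opens on m3
  -> R3 @ bar 2 tick 0 v(1, 2): G4 above F4
  -> R4 @ bar 2 tick 0 v(0, 1): F3/G4 M2 untreated
  -> R3 @ bar 2 tick 1 v(1, 2): G4 above F4
  -> R3 @ bar 2 tick 2 v(1, 2): G4 above F4
  -> R3 @ bar 2 tick 3 v(1, 2): G4 above F4
  -> R7 @ bar 3 tick 0 v(2,): F4->B4 leap 6st
  -> R2 @ bar 5 tick 0 v(0, 2): A3/E4 P5 -> D3/D4 P8 similar
  -> R8 @ bar 5 tick 0 v(0, 2): penult P8 not 3rd/6th
  -> R2 @ bar 6 tick 0 v(0, 1): D3/B3 M6 -> E3/E4 P8 similar
  -> R6 @ bar 6 tick 3 v(0, 2): closes on m3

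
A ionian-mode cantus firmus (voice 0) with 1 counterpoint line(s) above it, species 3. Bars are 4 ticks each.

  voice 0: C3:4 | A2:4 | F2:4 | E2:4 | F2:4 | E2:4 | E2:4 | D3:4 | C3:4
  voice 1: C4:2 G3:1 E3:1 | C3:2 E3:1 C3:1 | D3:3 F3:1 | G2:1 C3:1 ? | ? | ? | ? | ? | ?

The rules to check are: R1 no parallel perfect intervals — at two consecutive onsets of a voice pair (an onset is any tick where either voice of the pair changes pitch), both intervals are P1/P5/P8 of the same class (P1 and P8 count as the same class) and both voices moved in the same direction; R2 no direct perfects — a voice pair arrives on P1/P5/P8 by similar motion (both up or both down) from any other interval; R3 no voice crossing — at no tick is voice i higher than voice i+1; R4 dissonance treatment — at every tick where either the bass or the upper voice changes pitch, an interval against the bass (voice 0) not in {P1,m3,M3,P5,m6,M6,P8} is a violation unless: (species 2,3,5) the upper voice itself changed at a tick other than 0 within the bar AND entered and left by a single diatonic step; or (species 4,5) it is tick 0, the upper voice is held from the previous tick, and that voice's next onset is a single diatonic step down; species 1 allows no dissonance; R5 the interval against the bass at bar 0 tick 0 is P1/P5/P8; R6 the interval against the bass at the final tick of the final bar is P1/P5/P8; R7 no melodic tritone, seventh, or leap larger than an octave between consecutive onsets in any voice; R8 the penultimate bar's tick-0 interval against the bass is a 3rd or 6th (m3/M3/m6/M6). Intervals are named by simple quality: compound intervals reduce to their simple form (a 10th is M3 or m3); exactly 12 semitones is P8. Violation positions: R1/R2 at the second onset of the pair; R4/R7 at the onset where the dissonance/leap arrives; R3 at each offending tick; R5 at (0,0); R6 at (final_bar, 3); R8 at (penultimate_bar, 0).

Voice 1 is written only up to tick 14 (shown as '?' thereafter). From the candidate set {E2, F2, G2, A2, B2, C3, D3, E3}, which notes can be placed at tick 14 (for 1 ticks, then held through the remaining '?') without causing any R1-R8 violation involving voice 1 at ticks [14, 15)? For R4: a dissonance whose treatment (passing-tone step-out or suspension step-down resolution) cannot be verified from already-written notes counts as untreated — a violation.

E2: legal
F2: violates R4
G2: legal
A2: violates R4
B2: legal
C3: legal
D3: violates R4
E3: legal

{B2, C3, E2, E3, G2}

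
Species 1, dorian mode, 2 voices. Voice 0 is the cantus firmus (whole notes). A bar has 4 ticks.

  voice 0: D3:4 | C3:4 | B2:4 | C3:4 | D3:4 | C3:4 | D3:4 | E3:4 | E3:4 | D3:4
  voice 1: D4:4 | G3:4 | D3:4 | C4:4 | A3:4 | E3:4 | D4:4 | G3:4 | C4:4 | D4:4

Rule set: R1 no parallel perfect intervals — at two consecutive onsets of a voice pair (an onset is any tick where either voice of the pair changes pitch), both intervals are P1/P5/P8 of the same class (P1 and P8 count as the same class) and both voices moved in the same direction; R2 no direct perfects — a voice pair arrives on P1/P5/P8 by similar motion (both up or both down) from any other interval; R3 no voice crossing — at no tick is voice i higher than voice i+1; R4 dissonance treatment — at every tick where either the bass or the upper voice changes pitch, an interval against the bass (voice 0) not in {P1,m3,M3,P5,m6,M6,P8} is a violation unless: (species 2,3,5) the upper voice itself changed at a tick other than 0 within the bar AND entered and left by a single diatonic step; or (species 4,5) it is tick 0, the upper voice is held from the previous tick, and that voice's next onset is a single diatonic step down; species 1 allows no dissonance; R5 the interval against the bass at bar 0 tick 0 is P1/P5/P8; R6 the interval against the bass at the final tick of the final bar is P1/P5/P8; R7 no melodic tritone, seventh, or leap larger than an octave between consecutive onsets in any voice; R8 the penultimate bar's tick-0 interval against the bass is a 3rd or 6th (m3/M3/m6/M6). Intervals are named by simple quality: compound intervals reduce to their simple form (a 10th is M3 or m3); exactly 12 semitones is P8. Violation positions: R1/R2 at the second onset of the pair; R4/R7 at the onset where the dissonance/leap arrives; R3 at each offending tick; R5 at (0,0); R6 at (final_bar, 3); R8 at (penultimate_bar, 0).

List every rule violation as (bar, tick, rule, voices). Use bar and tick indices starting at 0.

(1, 0, R2, (0, 1))
(3, 0, R2, (0, 1))
(3, 0, R7, (1,))
(6, 0, R2, (0, 1))
(6, 0, R7, (1,))

bar 0: v0=D3 v1=D4 downbeat P8
bar 1: v0=C3 v1=G3 downbeat P5
bar 2: v0=B2 v1=D3 downbeat m3
bar 3: v0=C3 v1=C4 downbeat P8
bar 4: v0=D3 v1=A3 downbeat P5
bar 5: v0=C3 v1=E3 downbeat M3
bar 6: v0=D3 v1=D4 downbeat P8
bar 7: v0=E3 v1=G3 downbeat m3
bar 8: v0=E3 v1=C4 downbeat m6
bar 9: v0=D3 v1=D4 downbeat P8
  -> R2 @ bar 1 tick 0 v(0, 1): D3/D4 P8 -> C3/G3 P5 similar
  -> R2 @ bar 3 tick 0 v(0, 1): B2/D3 m3 -> C3/C4 P8 similar
  -> R7 @ bar 3 tick 0 v(1,): D3->C4 leap 10st
  -> R2 @ bar 6 tick 0 v(0, 1): C3/E3 M3 -> D3/D4 P8 similar
  -> R7 @ bar 6 tick 0 v(1,): E3->D4 leap 10st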